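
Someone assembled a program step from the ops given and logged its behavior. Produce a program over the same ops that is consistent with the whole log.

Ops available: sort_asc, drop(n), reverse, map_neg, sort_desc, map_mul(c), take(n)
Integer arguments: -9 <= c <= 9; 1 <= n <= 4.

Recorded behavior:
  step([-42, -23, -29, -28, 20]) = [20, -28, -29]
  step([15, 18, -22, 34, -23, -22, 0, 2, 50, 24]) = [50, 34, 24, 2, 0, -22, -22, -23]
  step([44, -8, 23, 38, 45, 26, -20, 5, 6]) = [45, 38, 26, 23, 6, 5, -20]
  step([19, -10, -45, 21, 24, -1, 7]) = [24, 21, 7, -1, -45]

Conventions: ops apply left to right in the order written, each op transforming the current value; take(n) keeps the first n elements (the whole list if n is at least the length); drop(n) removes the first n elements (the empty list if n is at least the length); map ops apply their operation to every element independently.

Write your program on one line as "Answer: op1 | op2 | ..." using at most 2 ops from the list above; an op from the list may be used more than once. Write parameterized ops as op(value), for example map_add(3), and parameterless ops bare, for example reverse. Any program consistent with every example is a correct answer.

drop(2) | sort_desc

Check, running the answer program on each example:
  [-42, -23, -29, -28, 20] -> [-29, -28, 20] -> [20, -28, -29]
  [15, 18, -22, 34, -23, -22, 0, 2, 50, 24] -> [-22, 34, -23, -22, 0, 2, 50, 24] -> [50, 34, 24, 2, 0, -22, -22, -23]
  [44, -8, 23, 38, 45, 26, -20, 5, 6] -> [23, 38, 45, 26, -20, 5, 6] -> [45, 38, 26, 23, 6, 5, -20]
  [19, -10, -45, 21, 24, -1, 7] -> [-45, 21, 24, -1, 7] -> [24, 21, 7, -1, -45]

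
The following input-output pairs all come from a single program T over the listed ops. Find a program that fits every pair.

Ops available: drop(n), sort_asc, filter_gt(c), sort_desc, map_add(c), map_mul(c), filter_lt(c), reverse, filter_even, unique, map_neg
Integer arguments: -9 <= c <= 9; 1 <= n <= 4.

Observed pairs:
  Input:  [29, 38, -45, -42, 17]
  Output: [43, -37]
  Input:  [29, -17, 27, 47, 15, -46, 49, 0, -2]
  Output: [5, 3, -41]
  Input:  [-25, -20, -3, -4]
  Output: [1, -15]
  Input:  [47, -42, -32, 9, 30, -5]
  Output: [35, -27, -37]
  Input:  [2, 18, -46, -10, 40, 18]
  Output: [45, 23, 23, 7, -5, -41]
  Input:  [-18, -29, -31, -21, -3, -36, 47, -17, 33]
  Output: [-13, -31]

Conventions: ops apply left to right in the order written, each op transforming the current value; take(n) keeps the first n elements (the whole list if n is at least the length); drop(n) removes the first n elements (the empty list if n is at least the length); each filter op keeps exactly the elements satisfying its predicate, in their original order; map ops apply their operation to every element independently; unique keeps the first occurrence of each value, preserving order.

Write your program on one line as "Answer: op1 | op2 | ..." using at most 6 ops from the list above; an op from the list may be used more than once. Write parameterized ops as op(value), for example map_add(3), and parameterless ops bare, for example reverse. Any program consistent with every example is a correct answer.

reverse | sort_asc | filter_even | map_add(5) | reverse

Check, running the answer program on each example:
  [29, 38, -45, -42, 17] -> [17, -42, -45, 38, 29] -> [-45, -42, 17, 29, 38] -> [-42, 38] -> [-37, 43] -> [43, -37]
  [29, -17, 27, 47, 15, -46, 49, 0, -2] -> [-2, 0, 49, -46, 15, 47, 27, -17, 29] -> [-46, -17, -2, 0, 15, 27, 29, 47, 49] -> [-46, -2, 0] -> [-41, 3, 5] -> [5, 3, -41]
  [-25, -20, -3, -4] -> [-4, -3, -20, -25] -> [-25, -20, -4, -3] -> [-20, -4] -> [-15, 1] -> [1, -15]
  [47, -42, -32, 9, 30, -5] -> [-5, 30, 9, -32, -42, 47] -> [-42, -32, -5, 9, 30, 47] -> [-42, -32, 30] -> [-37, -27, 35] -> [35, -27, -37]
  [2, 18, -46, -10, 40, 18] -> [18, 40, -10, -46, 18, 2] -> [-46, -10, 2, 18, 18, 40] -> [-46, -10, 2, 18, 18, 40] -> [-41, -5, 7, 23, 23, 45] -> [45, 23, 23, 7, -5, -41]
  [-18, -29, -31, -21, -3, -36, 47, -17, 33] -> [33, -17, 47, -36, -3, -21, -31, -29, -18] -> [-36, -31, -29, -21, -18, -17, -3, 33, 47] -> [-36, -18] -> [-31, -13] -> [-13, -31]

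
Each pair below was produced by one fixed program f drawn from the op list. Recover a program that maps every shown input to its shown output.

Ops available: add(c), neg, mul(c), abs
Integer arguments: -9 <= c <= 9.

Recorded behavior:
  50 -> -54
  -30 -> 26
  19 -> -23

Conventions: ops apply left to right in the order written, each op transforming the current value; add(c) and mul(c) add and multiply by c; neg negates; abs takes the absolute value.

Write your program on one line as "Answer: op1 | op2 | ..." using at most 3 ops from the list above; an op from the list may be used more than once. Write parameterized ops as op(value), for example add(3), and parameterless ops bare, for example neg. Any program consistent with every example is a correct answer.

add(4) | mul(-1)

Check, running the answer program on each example:
  50 -> 54 -> -54
  -30 -> -26 -> 26
  19 -> 23 -> -23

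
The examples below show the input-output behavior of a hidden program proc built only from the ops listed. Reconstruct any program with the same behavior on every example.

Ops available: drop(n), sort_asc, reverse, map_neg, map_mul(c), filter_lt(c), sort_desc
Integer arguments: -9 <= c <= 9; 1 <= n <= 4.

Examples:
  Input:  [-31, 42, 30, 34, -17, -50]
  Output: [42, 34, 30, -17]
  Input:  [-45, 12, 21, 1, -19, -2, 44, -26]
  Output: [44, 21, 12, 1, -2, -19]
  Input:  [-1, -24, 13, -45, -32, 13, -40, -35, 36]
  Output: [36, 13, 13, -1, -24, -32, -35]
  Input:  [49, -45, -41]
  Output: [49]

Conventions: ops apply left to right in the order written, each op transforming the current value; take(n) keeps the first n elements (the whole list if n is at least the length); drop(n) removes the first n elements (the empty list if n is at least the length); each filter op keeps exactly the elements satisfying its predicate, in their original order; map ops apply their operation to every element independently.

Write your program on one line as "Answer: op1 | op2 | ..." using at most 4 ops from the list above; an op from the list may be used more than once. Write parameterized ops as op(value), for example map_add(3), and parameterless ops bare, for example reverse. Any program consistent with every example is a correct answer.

sort_asc | drop(2) | sort_desc

Check, running the answer program on each example:
  [-31, 42, 30, 34, -17, -50] -> [-50, -31, -17, 30, 34, 42] -> [-17, 30, 34, 42] -> [42, 34, 30, -17]
  [-45, 12, 21, 1, -19, -2, 44, -26] -> [-45, -26, -19, -2, 1, 12, 21, 44] -> [-19, -2, 1, 12, 21, 44] -> [44, 21, 12, 1, -2, -19]
  [-1, -24, 13, -45, -32, 13, -40, -35, 36] -> [-45, -40, -35, -32, -24, -1, 13, 13, 36] -> [-35, -32, -24, -1, 13, 13, 36] -> [36, 13, 13, -1, -24, -32, -35]
  [49, -45, -41] -> [-45, -41, 49] -> [49] -> [49]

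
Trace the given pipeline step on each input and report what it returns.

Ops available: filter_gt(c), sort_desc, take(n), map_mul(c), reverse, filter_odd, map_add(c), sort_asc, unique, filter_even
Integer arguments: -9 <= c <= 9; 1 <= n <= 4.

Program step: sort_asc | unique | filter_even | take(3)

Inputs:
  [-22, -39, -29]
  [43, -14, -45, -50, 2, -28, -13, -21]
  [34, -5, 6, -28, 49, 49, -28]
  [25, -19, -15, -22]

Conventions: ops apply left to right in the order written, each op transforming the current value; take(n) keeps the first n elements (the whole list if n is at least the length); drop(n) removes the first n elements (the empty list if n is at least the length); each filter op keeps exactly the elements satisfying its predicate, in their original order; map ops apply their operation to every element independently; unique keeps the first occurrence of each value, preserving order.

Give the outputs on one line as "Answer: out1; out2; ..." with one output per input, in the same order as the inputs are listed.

[-22]; [-50, -28, -14]; [-28, 6, 34]; [-22]

Execution, op by op:
  [-22, -39, -29] -> [-39, -29, -22] -> [-39, -29, -22] -> [-22] -> [-22]
  [43, -14, -45, -50, 2, -28, -13, -21] -> [-50, -45, -28, -21, -14, -13, 2, 43] -> [-50, -45, -28, -21, -14, -13, 2, 43] -> [-50, -28, -14, 2] -> [-50, -28, -14]
  [34, -5, 6, -28, 49, 49, -28] -> [-28, -28, -5, 6, 34, 49, 49] -> [-28, -5, 6, 34, 49] -> [-28, 6, 34] -> [-28, 6, 34]
  [25, -19, -15, -22] -> [-22, -19, -15, 25] -> [-22, -19, -15, 25] -> [-22] -> [-22]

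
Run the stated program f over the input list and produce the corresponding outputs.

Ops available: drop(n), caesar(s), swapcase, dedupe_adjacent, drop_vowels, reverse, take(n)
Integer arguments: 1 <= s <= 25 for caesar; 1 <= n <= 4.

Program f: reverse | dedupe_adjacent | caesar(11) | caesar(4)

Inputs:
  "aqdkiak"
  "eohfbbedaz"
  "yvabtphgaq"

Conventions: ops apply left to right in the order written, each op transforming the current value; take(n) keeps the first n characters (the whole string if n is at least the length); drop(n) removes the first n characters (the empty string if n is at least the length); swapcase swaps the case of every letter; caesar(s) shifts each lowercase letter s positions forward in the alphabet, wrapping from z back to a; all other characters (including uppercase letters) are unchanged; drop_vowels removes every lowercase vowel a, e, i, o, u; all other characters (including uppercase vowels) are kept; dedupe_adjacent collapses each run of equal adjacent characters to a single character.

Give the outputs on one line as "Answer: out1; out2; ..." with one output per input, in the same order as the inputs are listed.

"zpxzsfp"; "opstquwdt"; "fpvweiqpkn"

Execution, op by op:
  "aqdkiak" -> "kaikdqa" -> "kaikdqa" -> "vltvobl" -> "zpxzsfp"
  "eohfbbedaz" -> "zadebbfhoe" -> "zadebfhoe" -> "klopmqszp" -> "opstquwdt"
  "yvabtphgaq" -> "qaghptbavy" -> "qaghptbavy" -> "blrsaemlgj" -> "fpvweiqpkn"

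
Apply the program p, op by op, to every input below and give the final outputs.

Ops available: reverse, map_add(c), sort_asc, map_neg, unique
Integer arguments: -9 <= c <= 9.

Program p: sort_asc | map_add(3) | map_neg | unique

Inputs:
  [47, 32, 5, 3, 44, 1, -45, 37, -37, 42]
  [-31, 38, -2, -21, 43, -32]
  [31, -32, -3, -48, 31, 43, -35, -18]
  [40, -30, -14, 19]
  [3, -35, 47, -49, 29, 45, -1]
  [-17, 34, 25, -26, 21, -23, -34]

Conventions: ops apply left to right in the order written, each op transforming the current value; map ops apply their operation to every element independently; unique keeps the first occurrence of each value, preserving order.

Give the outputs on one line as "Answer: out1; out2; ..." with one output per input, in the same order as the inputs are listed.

Execution, op by op:
  [47, 32, 5, 3, 44, 1, -45, 37, -37, 42] -> [-45, -37, 1, 3, 5, 32, 37, 42, 44, 47] -> [-42, -34, 4, 6, 8, 35, 40, 45, 47, 50] -> [42, 34, -4, -6, -8, -35, -40, -45, -47, -50] -> [42, 34, -4, -6, -8, -35, -40, -45, -47, -50]
  [-31, 38, -2, -21, 43, -32] -> [-32, -31, -21, -2, 38, 43] -> [-29, -28, -18, 1, 41, 46] -> [29, 28, 18, -1, -41, -46] -> [29, 28, 18, -1, -41, -46]
  [31, -32, -3, -48, 31, 43, -35, -18] -> [-48, -35, -32, -18, -3, 31, 31, 43] -> [-45, -32, -29, -15, 0, 34, 34, 46] -> [45, 32, 29, 15, 0, -34, -34, -46] -> [45, 32, 29, 15, 0, -34, -46]
  [40, -30, -14, 19] -> [-30, -14, 19, 40] -> [-27, -11, 22, 43] -> [27, 11, -22, -43] -> [27, 11, -22, -43]
  [3, -35, 47, -49, 29, 45, -1] -> [-49, -35, -1, 3, 29, 45, 47] -> [-46, -32, 2, 6, 32, 48, 50] -> [46, 32, -2, -6, -32, -48, -50] -> [46, 32, -2, -6, -32, -48, -50]
  [-17, 34, 25, -26, 21, -23, -34] -> [-34, -26, -23, -17, 21, 25, 34] -> [-31, -23, -20, -14, 24, 28, 37] -> [31, 23, 20, 14, -24, -28, -37] -> [31, 23, 20, 14, -24, -28, -37]

[42, 34, -4, -6, -8, -35, -40, -45, -47, -50]; [29, 28, 18, -1, -41, -46]; [45, 32, 29, 15, 0, -34, -46]; [27, 11, -22, -43]; [46, 32, -2, -6, -32, -48, -50]; [31, 23, 20, 14, -24, -28, -37]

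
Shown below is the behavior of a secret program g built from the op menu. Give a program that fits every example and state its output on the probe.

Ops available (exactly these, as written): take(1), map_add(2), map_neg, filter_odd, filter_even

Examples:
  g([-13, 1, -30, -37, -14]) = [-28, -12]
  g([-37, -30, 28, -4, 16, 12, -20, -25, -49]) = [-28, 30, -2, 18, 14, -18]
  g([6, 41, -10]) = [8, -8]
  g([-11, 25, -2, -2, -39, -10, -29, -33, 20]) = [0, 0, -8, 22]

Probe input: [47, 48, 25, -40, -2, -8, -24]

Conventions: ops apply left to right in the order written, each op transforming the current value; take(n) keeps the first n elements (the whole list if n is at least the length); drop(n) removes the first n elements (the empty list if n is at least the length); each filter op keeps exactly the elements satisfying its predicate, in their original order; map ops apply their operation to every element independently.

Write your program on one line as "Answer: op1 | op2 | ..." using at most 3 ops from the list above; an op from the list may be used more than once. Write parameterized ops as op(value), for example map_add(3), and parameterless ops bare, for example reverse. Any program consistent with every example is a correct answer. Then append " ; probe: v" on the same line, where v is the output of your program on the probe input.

map_add(2) | filter_even ; probe: [50, -38, 0, -6, -22]

Check, running the answer program on each example:
  [-13, 1, -30, -37, -14] -> [-11, 3, -28, -35, -12] -> [-28, -12]
  [-37, -30, 28, -4, 16, 12, -20, -25, -49] -> [-35, -28, 30, -2, 18, 14, -18, -23, -47] -> [-28, 30, -2, 18, 14, -18]
  [6, 41, -10] -> [8, 43, -8] -> [8, -8]
  [-11, 25, -2, -2, -39, -10, -29, -33, 20] -> [-9, 27, 0, 0, -37, -8, -27, -31, 22] -> [0, 0, -8, 22]
  probe: [47, 48, 25, -40, -2, -8, -24] -> [49, 50, 27, -38, 0, -6, -22] -> [50, -38, 0, -6, -22]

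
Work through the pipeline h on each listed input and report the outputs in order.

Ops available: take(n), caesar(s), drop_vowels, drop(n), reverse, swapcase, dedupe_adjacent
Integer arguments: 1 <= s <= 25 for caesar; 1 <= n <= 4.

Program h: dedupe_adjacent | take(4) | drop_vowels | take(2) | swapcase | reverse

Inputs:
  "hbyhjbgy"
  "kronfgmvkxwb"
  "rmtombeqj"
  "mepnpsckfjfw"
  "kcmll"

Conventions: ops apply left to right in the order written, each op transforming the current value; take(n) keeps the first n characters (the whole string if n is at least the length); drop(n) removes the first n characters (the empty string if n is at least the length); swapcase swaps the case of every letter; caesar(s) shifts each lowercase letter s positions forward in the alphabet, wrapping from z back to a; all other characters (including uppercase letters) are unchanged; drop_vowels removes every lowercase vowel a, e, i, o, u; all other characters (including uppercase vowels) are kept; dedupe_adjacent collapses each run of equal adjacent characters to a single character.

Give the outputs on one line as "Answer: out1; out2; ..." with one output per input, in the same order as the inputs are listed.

Execution, op by op:
  "hbyhjbgy" -> "hbyhjbgy" -> "hbyh" -> "hbyh" -> "hb" -> "HB" -> "BH"
  "kronfgmvkxwb" -> "kronfgmvkxwb" -> "kron" -> "krn" -> "kr" -> "KR" -> "RK"
  "rmtombeqj" -> "rmtombeqj" -> "rmto" -> "rmt" -> "rm" -> "RM" -> "MR"
  "mepnpsckfjfw" -> "mepnpsckfjfw" -> "mepn" -> "mpn" -> "mp" -> "MP" -> "PM"
  "kcmll" -> "kcml" -> "kcml" -> "kcml" -> "kc" -> "KC" -> "CK"

"BH"; "RK"; "MR"; "PM"; "CK"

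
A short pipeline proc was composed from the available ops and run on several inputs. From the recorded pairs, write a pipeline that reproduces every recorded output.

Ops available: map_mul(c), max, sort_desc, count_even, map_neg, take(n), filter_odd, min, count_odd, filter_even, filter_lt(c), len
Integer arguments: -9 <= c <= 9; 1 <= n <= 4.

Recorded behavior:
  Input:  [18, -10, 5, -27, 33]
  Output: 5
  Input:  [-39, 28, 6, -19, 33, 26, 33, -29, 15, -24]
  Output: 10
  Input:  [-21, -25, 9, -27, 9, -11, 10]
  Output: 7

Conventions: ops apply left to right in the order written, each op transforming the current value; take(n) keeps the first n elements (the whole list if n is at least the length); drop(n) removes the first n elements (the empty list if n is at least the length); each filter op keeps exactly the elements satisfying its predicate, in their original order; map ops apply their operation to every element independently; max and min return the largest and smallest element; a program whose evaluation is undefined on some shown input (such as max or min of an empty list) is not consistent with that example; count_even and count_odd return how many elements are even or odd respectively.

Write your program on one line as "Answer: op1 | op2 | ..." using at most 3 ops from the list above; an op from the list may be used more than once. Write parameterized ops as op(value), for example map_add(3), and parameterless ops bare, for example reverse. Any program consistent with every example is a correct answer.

sort_desc | map_mul(8) | count_even

Check, running the answer program on each example:
  [18, -10, 5, -27, 33] -> [33, 18, 5, -10, -27] -> [264, 144, 40, -80, -216] -> 5
  [-39, 28, 6, -19, 33, 26, 33, -29, 15, -24] -> [33, 33, 28, 26, 15, 6, -19, -24, -29, -39] -> [264, 264, 224, 208, 120, 48, -152, -192, -232, -312] -> 10
  [-21, -25, 9, -27, 9, -11, 10] -> [10, 9, 9, -11, -21, -25, -27] -> [80, 72, 72, -88, -168, -200, -216] -> 7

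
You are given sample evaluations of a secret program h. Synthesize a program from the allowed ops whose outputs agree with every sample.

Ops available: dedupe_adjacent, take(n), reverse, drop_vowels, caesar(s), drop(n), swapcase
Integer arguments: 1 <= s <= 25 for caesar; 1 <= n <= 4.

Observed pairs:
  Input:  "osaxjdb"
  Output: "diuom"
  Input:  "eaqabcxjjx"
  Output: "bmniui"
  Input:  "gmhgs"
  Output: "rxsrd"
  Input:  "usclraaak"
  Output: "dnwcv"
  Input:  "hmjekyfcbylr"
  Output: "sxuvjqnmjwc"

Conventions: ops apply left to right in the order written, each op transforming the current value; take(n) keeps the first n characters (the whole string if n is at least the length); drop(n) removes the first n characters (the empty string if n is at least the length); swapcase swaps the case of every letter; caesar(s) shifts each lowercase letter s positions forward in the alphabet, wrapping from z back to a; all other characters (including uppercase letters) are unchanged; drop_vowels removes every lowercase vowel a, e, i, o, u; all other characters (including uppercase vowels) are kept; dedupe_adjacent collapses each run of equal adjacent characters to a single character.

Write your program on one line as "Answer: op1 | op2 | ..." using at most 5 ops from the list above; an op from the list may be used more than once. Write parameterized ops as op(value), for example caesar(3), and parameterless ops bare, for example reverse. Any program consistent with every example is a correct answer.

drop_vowels | caesar(13) | dedupe_adjacent | caesar(24)

Check, running the answer program on each example:
  "osaxjdb" -> "sxjdb" -> "fkwqo" -> "fkwqo" -> "diuom"
  "eaqabcxjjx" -> "qbcxjjx" -> "dopkwwk" -> "dopkwk" -> "bmniui"
  "gmhgs" -> "gmhgs" -> "tzutf" -> "tzutf" -> "rxsrd"
  "usclraaak" -> "sclrk" -> "fpyex" -> "fpyex" -> "dnwcv"
  "hmjekyfcbylr" -> "hmjkyfcbylr" -> "uzwxlspolye" -> "uzwxlspolye" -> "sxuvjqnmjwc"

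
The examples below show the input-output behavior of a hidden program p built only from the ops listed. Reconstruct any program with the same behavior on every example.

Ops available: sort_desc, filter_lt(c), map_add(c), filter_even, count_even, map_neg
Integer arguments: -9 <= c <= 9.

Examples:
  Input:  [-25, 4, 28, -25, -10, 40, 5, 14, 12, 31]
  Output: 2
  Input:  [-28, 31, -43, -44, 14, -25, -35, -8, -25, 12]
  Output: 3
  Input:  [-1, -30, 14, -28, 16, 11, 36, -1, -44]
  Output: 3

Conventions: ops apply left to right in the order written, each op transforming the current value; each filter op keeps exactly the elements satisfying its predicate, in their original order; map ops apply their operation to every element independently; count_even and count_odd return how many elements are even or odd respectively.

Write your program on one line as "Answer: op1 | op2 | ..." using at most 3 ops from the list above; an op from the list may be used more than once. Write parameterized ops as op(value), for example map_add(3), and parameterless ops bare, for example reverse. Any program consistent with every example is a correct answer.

filter_lt(9) | map_neg | count_even

Check, running the answer program on each example:
  [-25, 4, 28, -25, -10, 40, 5, 14, 12, 31] -> [-25, 4, -25, -10, 5] -> [25, -4, 25, 10, -5] -> 2
  [-28, 31, -43, -44, 14, -25, -35, -8, -25, 12] -> [-28, -43, -44, -25, -35, -8, -25] -> [28, 43, 44, 25, 35, 8, 25] -> 3
  [-1, -30, 14, -28, 16, 11, 36, -1, -44] -> [-1, -30, -28, -1, -44] -> [1, 30, 28, 1, 44] -> 3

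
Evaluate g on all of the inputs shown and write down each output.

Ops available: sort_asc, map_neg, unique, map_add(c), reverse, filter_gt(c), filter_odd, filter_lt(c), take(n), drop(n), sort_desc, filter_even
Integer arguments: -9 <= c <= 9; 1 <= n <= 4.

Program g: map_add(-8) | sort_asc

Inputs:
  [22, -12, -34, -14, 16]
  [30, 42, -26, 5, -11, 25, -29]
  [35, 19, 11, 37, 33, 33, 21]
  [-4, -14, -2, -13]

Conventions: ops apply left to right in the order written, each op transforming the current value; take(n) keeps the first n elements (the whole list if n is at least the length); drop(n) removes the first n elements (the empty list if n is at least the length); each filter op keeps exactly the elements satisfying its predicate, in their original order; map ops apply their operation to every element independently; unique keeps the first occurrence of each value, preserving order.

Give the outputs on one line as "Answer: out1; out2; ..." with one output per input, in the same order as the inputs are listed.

Execution, op by op:
  [22, -12, -34, -14, 16] -> [14, -20, -42, -22, 8] -> [-42, -22, -20, 8, 14]
  [30, 42, -26, 5, -11, 25, -29] -> [22, 34, -34, -3, -19, 17, -37] -> [-37, -34, -19, -3, 17, 22, 34]
  [35, 19, 11, 37, 33, 33, 21] -> [27, 11, 3, 29, 25, 25, 13] -> [3, 11, 13, 25, 25, 27, 29]
  [-4, -14, -2, -13] -> [-12, -22, -10, -21] -> [-22, -21, -12, -10]

[-42, -22, -20, 8, 14]; [-37, -34, -19, -3, 17, 22, 34]; [3, 11, 13, 25, 25, 27, 29]; [-22, -21, -12, -10]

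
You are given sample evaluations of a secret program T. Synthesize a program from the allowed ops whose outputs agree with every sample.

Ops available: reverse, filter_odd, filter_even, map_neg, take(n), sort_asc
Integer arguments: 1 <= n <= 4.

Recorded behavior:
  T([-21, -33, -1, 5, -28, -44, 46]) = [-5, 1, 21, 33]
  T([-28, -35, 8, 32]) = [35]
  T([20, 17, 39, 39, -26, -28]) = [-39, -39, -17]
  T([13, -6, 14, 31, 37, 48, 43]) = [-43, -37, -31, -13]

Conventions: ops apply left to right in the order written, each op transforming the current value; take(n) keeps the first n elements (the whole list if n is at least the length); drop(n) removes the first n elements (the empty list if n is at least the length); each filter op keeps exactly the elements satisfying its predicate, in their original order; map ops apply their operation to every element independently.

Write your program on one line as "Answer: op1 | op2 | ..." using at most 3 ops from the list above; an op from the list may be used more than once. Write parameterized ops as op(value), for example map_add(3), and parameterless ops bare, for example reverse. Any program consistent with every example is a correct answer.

map_neg | filter_odd | sort_asc

Check, running the answer program on each example:
  [-21, -33, -1, 5, -28, -44, 46] -> [21, 33, 1, -5, 28, 44, -46] -> [21, 33, 1, -5] -> [-5, 1, 21, 33]
  [-28, -35, 8, 32] -> [28, 35, -8, -32] -> [35] -> [35]
  [20, 17, 39, 39, -26, -28] -> [-20, -17, -39, -39, 26, 28] -> [-17, -39, -39] -> [-39, -39, -17]
  [13, -6, 14, 31, 37, 48, 43] -> [-13, 6, -14, -31, -37, -48, -43] -> [-13, -31, -37, -43] -> [-43, -37, -31, -13]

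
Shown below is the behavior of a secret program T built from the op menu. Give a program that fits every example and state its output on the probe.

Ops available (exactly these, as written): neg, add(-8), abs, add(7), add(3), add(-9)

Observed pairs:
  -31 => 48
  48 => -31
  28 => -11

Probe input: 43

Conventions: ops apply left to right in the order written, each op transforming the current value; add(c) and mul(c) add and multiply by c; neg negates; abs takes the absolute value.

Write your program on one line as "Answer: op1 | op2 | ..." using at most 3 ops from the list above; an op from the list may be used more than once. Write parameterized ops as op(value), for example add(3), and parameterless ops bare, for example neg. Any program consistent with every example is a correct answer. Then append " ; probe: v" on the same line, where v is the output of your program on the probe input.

add(-9) | add(-8) | neg ; probe: -26

Check, running the answer program on each example:
  -31 -> -40 -> -48 -> 48
  48 -> 39 -> 31 -> -31
  28 -> 19 -> 11 -> -11
  probe: 43 -> 34 -> 26 -> -26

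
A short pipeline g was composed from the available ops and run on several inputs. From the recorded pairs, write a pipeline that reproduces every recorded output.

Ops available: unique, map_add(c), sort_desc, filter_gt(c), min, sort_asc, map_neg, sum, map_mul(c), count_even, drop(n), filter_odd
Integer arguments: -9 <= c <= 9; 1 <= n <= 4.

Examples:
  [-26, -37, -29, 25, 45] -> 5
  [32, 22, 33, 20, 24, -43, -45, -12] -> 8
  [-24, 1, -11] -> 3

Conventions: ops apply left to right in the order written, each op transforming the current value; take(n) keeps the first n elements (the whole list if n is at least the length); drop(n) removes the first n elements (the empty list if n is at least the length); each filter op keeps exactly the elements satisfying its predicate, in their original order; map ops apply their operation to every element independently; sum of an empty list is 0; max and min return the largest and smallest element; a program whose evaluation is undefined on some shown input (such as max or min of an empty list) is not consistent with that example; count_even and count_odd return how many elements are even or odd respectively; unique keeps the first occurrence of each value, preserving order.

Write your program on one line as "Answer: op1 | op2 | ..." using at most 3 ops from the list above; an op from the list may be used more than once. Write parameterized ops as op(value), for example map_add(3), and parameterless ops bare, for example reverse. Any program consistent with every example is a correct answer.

map_mul(2) | sort_asc | count_even

Check, running the answer program on each example:
  [-26, -37, -29, 25, 45] -> [-52, -74, -58, 50, 90] -> [-74, -58, -52, 50, 90] -> 5
  [32, 22, 33, 20, 24, -43, -45, -12] -> [64, 44, 66, 40, 48, -86, -90, -24] -> [-90, -86, -24, 40, 44, 48, 64, 66] -> 8
  [-24, 1, -11] -> [-48, 2, -22] -> [-48, -22, 2] -> 3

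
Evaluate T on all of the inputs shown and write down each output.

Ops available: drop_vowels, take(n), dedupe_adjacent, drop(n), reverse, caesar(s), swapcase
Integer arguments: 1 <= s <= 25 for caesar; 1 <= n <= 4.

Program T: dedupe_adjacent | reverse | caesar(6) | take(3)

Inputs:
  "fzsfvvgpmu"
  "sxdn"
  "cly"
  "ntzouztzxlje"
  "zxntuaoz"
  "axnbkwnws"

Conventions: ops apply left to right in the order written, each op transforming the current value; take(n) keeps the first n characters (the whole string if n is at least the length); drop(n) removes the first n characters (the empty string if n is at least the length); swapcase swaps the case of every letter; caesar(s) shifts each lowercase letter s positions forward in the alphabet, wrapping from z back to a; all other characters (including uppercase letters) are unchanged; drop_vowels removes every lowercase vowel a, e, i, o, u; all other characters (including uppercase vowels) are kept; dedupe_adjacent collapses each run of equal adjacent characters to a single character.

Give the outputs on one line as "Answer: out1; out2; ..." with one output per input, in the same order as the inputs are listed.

Execution, op by op:
  "fzsfvvgpmu" -> "fzsfvgpmu" -> "umpgvfszf" -> "asvmblyfl" -> "asv"
  "sxdn" -> "sxdn" -> "ndxs" -> "tjdy" -> "tjd"
  "cly" -> "cly" -> "ylc" -> "eri" -> "eri"
  "ntzouztzxlje" -> "ntzouztzxlje" -> "ejlxztzuoztn" -> "kprdfzfaufzt" -> "kpr"
  "zxntuaoz" -> "zxntuaoz" -> "zoautnxz" -> "fugaztdf" -> "fug"
  "axnbkwnws" -> "axnbkwnws" -> "swnwkbnxa" -> "yctcqhtdg" -> "yct"

"asv"; "tjd"; "eri"; "kpr"; "fug"; "yct"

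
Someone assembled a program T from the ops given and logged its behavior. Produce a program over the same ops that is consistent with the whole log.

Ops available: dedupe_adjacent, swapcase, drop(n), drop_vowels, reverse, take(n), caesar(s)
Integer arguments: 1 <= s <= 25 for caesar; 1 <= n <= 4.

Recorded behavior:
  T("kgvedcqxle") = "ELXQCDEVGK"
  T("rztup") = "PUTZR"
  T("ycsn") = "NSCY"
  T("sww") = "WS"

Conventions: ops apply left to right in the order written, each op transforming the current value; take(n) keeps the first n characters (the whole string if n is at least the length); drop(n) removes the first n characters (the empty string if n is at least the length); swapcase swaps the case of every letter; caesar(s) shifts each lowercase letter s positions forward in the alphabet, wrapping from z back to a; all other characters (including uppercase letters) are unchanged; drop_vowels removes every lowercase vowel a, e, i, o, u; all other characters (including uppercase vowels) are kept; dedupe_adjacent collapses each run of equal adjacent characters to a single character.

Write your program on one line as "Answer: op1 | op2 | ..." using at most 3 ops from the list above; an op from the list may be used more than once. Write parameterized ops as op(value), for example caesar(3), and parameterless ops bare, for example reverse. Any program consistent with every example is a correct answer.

reverse | dedupe_adjacent | swapcase

Check, running the answer program on each example:
  "kgvedcqxle" -> "elxqcdevgk" -> "elxqcdevgk" -> "ELXQCDEVGK"
  "rztup" -> "putzr" -> "putzr" -> "PUTZR"
  "ycsn" -> "nscy" -> "nscy" -> "NSCY"
  "sww" -> "wws" -> "ws" -> "WS"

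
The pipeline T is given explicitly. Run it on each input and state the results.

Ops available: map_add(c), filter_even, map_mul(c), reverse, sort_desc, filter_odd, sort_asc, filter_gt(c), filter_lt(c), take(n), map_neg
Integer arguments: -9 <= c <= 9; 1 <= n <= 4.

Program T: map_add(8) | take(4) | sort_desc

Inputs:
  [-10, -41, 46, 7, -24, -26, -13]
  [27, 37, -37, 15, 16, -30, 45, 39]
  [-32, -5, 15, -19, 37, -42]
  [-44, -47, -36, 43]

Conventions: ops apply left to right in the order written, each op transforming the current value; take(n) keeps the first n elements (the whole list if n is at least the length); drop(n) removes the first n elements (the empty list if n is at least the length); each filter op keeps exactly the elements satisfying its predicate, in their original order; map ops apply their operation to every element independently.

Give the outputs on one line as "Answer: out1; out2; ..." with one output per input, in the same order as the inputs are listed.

[54, 15, -2, -33]; [45, 35, 23, -29]; [23, 3, -11, -24]; [51, -28, -36, -39]

Execution, op by op:
  [-10, -41, 46, 7, -24, -26, -13] -> [-2, -33, 54, 15, -16, -18, -5] -> [-2, -33, 54, 15] -> [54, 15, -2, -33]
  [27, 37, -37, 15, 16, -30, 45, 39] -> [35, 45, -29, 23, 24, -22, 53, 47] -> [35, 45, -29, 23] -> [45, 35, 23, -29]
  [-32, -5, 15, -19, 37, -42] -> [-24, 3, 23, -11, 45, -34] -> [-24, 3, 23, -11] -> [23, 3, -11, -24]
  [-44, -47, -36, 43] -> [-36, -39, -28, 51] -> [-36, -39, -28, 51] -> [51, -28, -36, -39]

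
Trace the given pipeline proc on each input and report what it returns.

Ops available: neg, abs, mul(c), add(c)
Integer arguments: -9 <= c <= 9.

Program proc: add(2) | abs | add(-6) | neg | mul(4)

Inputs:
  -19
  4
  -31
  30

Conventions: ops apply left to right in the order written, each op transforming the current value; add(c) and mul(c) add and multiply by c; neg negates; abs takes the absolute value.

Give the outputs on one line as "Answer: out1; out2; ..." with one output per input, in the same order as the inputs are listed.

Execution, op by op:
  -19 -> -17 -> 17 -> 11 -> -11 -> -44
  4 -> 6 -> 6 -> 0 -> 0 -> 0
  -31 -> -29 -> 29 -> 23 -> -23 -> -92
  30 -> 32 -> 32 -> 26 -> -26 -> -104

-44; 0; -92; -104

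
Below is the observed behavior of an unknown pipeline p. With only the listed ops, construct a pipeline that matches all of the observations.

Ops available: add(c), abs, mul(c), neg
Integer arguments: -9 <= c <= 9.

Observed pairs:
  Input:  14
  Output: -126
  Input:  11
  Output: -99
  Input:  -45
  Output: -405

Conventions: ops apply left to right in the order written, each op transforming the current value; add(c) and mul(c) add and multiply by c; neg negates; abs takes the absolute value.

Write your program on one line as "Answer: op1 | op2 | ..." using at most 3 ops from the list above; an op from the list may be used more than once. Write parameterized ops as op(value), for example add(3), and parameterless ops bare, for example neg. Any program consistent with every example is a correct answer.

abs | mul(-9)

Check, running the answer program on each example:
  14 -> 14 -> -126
  11 -> 11 -> -99
  -45 -> 45 -> -405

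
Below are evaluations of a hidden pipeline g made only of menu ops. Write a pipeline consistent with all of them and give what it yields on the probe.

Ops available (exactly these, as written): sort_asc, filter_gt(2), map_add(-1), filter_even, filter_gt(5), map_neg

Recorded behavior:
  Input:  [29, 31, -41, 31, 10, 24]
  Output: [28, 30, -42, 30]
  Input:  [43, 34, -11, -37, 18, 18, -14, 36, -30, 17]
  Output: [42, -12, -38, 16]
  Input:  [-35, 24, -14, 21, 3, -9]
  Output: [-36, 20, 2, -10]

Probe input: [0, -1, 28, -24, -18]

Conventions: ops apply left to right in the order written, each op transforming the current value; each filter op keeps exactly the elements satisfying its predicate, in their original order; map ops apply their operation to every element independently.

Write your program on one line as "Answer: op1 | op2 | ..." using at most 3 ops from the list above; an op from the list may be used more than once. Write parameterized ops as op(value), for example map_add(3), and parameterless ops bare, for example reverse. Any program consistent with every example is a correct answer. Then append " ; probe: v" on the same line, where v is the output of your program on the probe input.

map_add(-1) | filter_even ; probe: [-2]

Check, running the answer program on each example:
  [29, 31, -41, 31, 10, 24] -> [28, 30, -42, 30, 9, 23] -> [28, 30, -42, 30]
  [43, 34, -11, -37, 18, 18, -14, 36, -30, 17] -> [42, 33, -12, -38, 17, 17, -15, 35, -31, 16] -> [42, -12, -38, 16]
  [-35, 24, -14, 21, 3, -9] -> [-36, 23, -15, 20, 2, -10] -> [-36, 20, 2, -10]
  probe: [0, -1, 28, -24, -18] -> [-1, -2, 27, -25, -19] -> [-2]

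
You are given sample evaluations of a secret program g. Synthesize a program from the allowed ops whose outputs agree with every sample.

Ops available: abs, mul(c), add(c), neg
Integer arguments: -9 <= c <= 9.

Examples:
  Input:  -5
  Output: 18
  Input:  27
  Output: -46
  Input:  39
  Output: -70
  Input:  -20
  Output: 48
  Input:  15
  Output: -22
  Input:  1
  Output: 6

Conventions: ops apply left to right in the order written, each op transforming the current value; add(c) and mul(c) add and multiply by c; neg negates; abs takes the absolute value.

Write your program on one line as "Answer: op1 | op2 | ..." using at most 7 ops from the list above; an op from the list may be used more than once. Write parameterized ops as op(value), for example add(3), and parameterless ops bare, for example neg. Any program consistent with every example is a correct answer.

mul(2) | neg | add(1) | neg | add(-7) | neg

Check, running the answer program on each example:
  -5 -> -10 -> 10 -> 11 -> -11 -> -18 -> 18
  27 -> 54 -> -54 -> -53 -> 53 -> 46 -> -46
  39 -> 78 -> -78 -> -77 -> 77 -> 70 -> -70
  -20 -> -40 -> 40 -> 41 -> -41 -> -48 -> 48
  15 -> 30 -> -30 -> -29 -> 29 -> 22 -> -22
  1 -> 2 -> -2 -> -1 -> 1 -> -6 -> 6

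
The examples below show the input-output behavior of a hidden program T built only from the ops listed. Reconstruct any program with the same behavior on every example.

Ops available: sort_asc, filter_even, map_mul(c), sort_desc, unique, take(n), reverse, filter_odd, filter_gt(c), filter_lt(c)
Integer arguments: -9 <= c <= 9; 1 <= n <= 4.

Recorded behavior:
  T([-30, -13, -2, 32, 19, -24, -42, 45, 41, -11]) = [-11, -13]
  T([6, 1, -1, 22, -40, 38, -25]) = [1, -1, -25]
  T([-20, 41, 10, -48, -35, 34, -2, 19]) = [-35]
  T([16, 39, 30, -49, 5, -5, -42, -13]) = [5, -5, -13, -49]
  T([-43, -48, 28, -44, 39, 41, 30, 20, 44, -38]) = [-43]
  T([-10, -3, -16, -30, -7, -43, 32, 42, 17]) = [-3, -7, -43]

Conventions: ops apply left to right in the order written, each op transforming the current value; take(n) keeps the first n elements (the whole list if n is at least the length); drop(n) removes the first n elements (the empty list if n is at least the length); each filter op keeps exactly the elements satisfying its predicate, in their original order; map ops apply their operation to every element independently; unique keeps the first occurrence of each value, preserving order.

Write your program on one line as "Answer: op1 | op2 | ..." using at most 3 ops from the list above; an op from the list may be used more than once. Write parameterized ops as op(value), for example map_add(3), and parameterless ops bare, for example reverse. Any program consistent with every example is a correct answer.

sort_desc | filter_odd | filter_lt(6)

Check, running the answer program on each example:
  [-30, -13, -2, 32, 19, -24, -42, 45, 41, -11] -> [45, 41, 32, 19, -2, -11, -13, -24, -30, -42] -> [45, 41, 19, -11, -13] -> [-11, -13]
  [6, 1, -1, 22, -40, 38, -25] -> [38, 22, 6, 1, -1, -25, -40] -> [1, -1, -25] -> [1, -1, -25]
  [-20, 41, 10, -48, -35, 34, -2, 19] -> [41, 34, 19, 10, -2, -20, -35, -48] -> [41, 19, -35] -> [-35]
  [16, 39, 30, -49, 5, -5, -42, -13] -> [39, 30, 16, 5, -5, -13, -42, -49] -> [39, 5, -5, -13, -49] -> [5, -5, -13, -49]
  [-43, -48, 28, -44, 39, 41, 30, 20, 44, -38] -> [44, 41, 39, 30, 28, 20, -38, -43, -44, -48] -> [41, 39, -43] -> [-43]
  [-10, -3, -16, -30, -7, -43, 32, 42, 17] -> [42, 32, 17, -3, -7, -10, -16, -30, -43] -> [17, -3, -7, -43] -> [-3, -7, -43]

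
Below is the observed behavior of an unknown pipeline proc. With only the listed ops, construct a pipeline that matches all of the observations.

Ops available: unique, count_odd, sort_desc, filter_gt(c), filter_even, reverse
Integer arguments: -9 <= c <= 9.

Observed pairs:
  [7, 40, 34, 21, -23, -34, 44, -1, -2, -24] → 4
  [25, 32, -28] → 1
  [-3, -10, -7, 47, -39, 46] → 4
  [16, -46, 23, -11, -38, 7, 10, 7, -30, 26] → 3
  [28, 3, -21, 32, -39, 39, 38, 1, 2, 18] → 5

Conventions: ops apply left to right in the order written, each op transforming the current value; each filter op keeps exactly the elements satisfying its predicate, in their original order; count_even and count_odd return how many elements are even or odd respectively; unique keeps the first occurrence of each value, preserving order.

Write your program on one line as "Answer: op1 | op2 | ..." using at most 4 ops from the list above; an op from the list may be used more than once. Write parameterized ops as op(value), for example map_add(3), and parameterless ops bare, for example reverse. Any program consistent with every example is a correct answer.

unique | reverse | count_odd

Check, running the answer program on each example:
  [7, 40, 34, 21, -23, -34, 44, -1, -2, -24] -> [7, 40, 34, 21, -23, -34, 44, -1, -2, -24] -> [-24, -2, -1, 44, -34, -23, 21, 34, 40, 7] -> 4
  [25, 32, -28] -> [25, 32, -28] -> [-28, 32, 25] -> 1
  [-3, -10, -7, 47, -39, 46] -> [-3, -10, -7, 47, -39, 46] -> [46, -39, 47, -7, -10, -3] -> 4
  [16, -46, 23, -11, -38, 7, 10, 7, -30, 26] -> [16, -46, 23, -11, -38, 7, 10, -30, 26] -> [26, -30, 10, 7, -38, -11, 23, -46, 16] -> 3
  [28, 3, -21, 32, -39, 39, 38, 1, 2, 18] -> [28, 3, -21, 32, -39, 39, 38, 1, 2, 18] -> [18, 2, 1, 38, 39, -39, 32, -21, 3, 28] -> 5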